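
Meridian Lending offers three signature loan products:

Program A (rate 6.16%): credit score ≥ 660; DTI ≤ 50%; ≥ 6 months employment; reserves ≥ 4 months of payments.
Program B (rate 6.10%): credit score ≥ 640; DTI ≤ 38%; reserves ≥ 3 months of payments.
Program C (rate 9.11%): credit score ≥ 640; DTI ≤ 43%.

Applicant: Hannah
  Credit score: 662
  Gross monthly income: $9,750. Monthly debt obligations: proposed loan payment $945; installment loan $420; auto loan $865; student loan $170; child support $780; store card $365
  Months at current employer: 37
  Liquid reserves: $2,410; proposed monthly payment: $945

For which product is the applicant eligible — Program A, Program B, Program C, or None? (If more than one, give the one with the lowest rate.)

Total debts = (945 + 420 + 865 + 170 + 780 + 365) = 3,545; DTI = 3,545/9,750 = 36.4%.
Reserves = 2,410/945 = 2.6 months.
Program A: score 662 ≥ 660; DTI 36.4% ≤ 50%; employment 37 ≥ 6 mo; reserves 2.6 < 4 mo → does not qualify.
Program B: score 662 ≥ 640; DTI 36.4% ≤ 38%; reserves 2.6 < 3 mo → does not qualify.
Program C: score 662 ≥ 640; DTI 36.4% ≤ 43% → qualifies.

Program C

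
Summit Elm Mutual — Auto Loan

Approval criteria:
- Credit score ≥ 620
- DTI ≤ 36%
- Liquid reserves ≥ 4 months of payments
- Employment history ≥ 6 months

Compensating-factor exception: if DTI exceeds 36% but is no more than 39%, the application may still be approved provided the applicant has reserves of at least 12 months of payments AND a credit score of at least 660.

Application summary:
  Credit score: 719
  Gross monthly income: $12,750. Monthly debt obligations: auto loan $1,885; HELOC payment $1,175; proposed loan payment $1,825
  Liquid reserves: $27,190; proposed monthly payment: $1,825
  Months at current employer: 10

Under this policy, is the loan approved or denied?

Approved

Credit score 719 ≥ 620 (meets base)
Total debts = (1,885 + 1,175 + 1,825) = 4,885. DTI = 4,885/12,750 = 38.3% > 36% — standard DTI limit exceeded.
Reserves = 27,190/1,825 = 14.9 months ≥ 4
Employment 10 ≥ 6 months
DTI 38.3% is within the 36%–39% exception band; checking compensating factors.
Override check — reserves: 14.9 mo (ok); score: 719 (ok).
Both override conditions satisfied; DTI exception granted.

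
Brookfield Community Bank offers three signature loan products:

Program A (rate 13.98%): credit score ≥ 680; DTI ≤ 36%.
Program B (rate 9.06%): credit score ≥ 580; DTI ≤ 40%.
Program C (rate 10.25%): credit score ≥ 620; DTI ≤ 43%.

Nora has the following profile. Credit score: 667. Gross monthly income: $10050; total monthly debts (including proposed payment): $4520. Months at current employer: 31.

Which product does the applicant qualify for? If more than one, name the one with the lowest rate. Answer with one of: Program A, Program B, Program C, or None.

None

DTI = 4,520/10,050 = 45%.
Program A: score 667 < 680; DTI 45% > 36% → does not qualify.
Program B: score 667 ≥ 580; DTI 45% > 40% → does not qualify.
Program C: score 667 ≥ 620; DTI 45% > 43% → does not qualify.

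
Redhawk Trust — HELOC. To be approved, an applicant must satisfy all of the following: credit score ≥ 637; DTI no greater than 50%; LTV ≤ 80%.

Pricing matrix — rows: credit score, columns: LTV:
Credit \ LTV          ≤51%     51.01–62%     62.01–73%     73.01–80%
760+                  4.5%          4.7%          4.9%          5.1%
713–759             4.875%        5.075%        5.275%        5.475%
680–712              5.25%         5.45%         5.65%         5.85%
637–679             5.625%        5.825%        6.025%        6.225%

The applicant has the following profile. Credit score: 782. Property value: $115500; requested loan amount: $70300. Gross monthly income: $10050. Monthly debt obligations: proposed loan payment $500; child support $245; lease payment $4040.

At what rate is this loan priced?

4.7%

Credit score 782 ≥ 637; Total monthly debts = (500 + 245 + 4,040) = 4,785. DTI: 4,785 ÷ 10,050 = 47.6%, within the 50% cap
LTV: 70,300 ÷ 115,500 = 60.9%, within 80% cap
Credit 782 → row 760+; LTV 60.9% → column 51.01–62%. Grid cell → 4.7%.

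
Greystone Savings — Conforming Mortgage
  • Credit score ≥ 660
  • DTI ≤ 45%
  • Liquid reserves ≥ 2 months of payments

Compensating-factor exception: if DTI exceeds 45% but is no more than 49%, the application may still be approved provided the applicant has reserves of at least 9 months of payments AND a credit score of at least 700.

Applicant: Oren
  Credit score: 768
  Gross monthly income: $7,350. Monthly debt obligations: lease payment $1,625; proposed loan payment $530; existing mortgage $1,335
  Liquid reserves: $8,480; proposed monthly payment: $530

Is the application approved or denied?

Credit score 768 ≥ 660 (meets base)
Total debts = (1,625 + 530 + 1,335) = 3,490. DTI: 3,490 ÷ 7,350 = 47.5%, over the 45% base limit.
Reserves = 8,480/530 = 16.0 months ≥ 2
DTI 47.5% is within the 45%–49% exception band; checking compensating factors.
Override check — reserves: 16.0 mo (ok); score: 768 (ok).
Both compensating conditions met → exception applies.

Approved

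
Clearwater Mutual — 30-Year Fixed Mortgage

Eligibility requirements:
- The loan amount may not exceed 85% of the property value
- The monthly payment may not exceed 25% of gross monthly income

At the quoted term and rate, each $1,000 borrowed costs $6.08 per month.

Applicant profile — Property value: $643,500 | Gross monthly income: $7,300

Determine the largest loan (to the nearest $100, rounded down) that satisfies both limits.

$300,100

Payment cap: 25% × $7,300 = $1,825/month.
At $6.08 per $1,000, that supports 1,825/6.08 × 1,000 ≈ $300,164 → $300,100.
LTV cap: 85% × $643,500 = $546,975 → $546,900.
Binding constraint: payment-to-income.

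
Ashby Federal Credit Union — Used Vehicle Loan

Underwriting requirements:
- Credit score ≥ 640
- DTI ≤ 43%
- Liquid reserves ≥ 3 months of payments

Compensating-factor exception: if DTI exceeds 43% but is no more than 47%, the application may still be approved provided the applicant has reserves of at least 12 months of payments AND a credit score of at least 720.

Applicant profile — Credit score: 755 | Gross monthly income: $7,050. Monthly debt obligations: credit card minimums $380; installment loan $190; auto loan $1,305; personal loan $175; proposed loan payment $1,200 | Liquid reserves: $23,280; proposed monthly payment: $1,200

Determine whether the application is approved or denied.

Approved

Credit score 755 ≥ 640 (meets base)
Total debts = (380 + 190 + 1,305 + 175 + 1,200) = 3,250. DTI: 3,250 ÷ 7,050 = 46.1%, over the 43% base limit.
Reserves = 23,280/1,200 = 19.4 months ≥ 3
DTI 46.1% is within the 43%–47% exception band; checking compensating factors.
Override check — reserves: 19.4 mo (ok); score: 755 (ok).
Both override conditions satisfied; DTI exception granted.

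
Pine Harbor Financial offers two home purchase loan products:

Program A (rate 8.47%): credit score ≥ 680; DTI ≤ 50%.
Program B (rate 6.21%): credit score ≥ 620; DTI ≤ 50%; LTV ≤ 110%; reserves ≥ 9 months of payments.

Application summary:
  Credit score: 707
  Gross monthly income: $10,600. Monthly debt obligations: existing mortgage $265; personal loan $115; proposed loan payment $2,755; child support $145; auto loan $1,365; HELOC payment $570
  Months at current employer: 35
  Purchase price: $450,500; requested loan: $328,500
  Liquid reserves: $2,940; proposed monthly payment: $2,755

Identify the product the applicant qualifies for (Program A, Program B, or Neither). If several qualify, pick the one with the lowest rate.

Total debts = (265 + 115 + 2,755 + 145 + 1,365 + 570) = 5,215; DTI = 5,215/10,600 = 49.2%.
LTV = 328,500/450,500 = 72.9%.
Reserves = 2,940/2,755 = 1.1 months.
Program A: score 707 ≥ 680; DTI 49.2% ≤ 50% → qualifies.
Program B: score 707 ≥ 620; DTI 49.2% ≤ 50%; LTV 72.9% ≤ 110%; reserves 1.1 < 9 mo → does not qualify.

Program A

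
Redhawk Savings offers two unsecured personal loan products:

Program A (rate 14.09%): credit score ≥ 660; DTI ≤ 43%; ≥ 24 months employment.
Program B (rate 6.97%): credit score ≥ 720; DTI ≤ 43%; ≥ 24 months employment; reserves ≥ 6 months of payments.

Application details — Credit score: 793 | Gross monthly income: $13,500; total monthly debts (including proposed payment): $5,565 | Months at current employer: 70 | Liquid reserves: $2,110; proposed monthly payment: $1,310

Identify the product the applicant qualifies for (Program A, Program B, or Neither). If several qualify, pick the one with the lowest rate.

DTI = 5,565/13,500 = 41.2%.
Reserves = 2,110/1,310 = 1.6 months.
Program A: score 793 ≥ 660; DTI 41.2% ≤ 43%; employment 70 ≥ 24 mo → qualifies.
Program B: score 793 ≥ 720; DTI 41.2% ≤ 43%; employment 70 ≥ 24 mo; reserves 1.6 < 6 mo → does not qualify.

Program A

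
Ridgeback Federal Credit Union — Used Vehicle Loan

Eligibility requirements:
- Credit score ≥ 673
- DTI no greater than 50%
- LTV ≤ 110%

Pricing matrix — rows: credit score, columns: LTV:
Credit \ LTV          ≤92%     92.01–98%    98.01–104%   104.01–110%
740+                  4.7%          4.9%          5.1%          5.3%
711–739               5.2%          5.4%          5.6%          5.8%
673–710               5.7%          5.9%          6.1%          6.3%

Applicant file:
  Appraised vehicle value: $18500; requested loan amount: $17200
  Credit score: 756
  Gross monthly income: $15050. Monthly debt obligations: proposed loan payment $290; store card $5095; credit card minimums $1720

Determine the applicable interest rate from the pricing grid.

Credit score 756 ≥ 673; Total monthly debts = (290 + 5,095 + 1,720) = 7,105. DTI: 7,105 ÷ 15,050 = 47.2%, within the 50% cap
LTV: 17,200 ÷ 18,500 = 93%, within 110% cap
Score 756 is in the 740+ band; LTV 93% is in the 92.01–98% band → 4.9%.

4.9%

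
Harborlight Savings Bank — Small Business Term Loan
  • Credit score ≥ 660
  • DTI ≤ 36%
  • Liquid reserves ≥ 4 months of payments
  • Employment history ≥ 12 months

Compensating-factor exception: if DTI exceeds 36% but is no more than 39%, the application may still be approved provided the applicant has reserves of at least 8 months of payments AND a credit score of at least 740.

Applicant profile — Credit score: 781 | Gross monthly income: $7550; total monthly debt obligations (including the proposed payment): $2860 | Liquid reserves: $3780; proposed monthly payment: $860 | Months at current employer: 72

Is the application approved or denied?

Credit score 781 ≥ 660 (meets base)
DTI: 2,860 ÷ 7,550 = 37.9%, over the 36% base limit.
Liquid reserves cover 3,780/860 = 4.4 months — ≥ 4 required
Employment 72 ≥ 12 months
37.9% falls in the override range (36%–39%), so the compensating-factor test applies.
Reserves 4.4 < 8 months; credit score 781 ≥ 740.
Compensating-factor requirement not fully met.

Denied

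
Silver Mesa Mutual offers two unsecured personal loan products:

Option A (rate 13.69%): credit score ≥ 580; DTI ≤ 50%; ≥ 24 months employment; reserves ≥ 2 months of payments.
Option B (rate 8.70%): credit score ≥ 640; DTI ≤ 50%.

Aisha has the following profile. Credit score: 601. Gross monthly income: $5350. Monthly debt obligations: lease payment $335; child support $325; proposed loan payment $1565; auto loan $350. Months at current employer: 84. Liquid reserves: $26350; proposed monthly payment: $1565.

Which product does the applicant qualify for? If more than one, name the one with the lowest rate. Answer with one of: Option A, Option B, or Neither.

Option A

Total debts = (335 + 325 + 1,565 + 350) = 2,575; DTI = 2,575/5,350 = 48.1%.
Reserves = 26,350/1,565 = 16.8 months.
Option A: score 601 ≥ 580; DTI 48.1% ≤ 50%; employment 84 ≥ 24 mo; reserves 16.8 ≥ 2 mo → qualifies.
Option B: score 601 < 640; DTI 48.1% ≤ 50% → does not qualify.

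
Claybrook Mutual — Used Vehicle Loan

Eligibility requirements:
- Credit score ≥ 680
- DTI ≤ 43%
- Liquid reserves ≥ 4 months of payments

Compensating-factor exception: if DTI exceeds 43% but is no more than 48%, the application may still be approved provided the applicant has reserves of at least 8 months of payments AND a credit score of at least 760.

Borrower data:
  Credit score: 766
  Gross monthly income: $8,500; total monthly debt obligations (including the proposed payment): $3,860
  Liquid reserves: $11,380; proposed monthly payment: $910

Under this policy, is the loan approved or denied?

Credit score 766 ≥ 680 (meets base)
DTI = 3,860/8,500 = 45.4% > 43% — standard DTI limit exceeded.
Reserves = 11,380/910 = 12.5 months ≥ 4
45.4% falls in the override range (43%–48%), so the compensating-factor test applies.
Reserves 12.5 ≥ 8 months; credit score 766 ≥ 760.
Both override conditions satisfied; DTI exception granted.

Approved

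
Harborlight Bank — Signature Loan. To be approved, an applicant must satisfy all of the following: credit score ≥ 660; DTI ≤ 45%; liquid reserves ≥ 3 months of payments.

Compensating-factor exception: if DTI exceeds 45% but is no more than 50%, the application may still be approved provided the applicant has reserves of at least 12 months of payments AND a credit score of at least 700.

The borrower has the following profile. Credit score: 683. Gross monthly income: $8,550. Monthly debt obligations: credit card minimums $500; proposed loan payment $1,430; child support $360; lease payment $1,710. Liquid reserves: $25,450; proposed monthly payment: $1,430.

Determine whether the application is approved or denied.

Credit score 683 ≥ 660 (meets base)
Total debts = (500 + 1,430 + 360 + 1,710) = 4,000. DTI = 4,000/8,550 = 46.8% > 45% — standard DTI limit exceeded.
Reserves = 25,450/1,430 = 17.8 months ≥ 3
46.8% falls in the override range (45%–50%), so the compensating-factor test applies.
Reserves 17.8 ≥ 12 months; credit score 683 < 700.
Override conditions not both satisfied; exception does not apply.

Denied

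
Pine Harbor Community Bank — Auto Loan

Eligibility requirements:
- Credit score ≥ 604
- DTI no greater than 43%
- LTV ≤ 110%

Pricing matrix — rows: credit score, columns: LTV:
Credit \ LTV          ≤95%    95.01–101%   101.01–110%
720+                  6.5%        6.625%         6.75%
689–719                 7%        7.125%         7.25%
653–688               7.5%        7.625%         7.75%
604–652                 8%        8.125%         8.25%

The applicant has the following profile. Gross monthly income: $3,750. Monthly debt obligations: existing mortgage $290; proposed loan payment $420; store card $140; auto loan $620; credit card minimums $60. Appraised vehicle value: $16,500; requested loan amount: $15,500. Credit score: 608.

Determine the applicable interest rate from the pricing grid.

8%

Credit score 608 ≥ 604; Total monthly debts = (290 + 420 + 140 + 620 + 60) = 1,530. DTI: 1,530 ÷ 3,750 = 40.8%, within the 43% cap
LTV: 15,500 ÷ 16,500 = 93.9%, within 110% cap
Row: 608 falls in 604–652. Column: 93.9% falls in ≤95%. Rate = 8%.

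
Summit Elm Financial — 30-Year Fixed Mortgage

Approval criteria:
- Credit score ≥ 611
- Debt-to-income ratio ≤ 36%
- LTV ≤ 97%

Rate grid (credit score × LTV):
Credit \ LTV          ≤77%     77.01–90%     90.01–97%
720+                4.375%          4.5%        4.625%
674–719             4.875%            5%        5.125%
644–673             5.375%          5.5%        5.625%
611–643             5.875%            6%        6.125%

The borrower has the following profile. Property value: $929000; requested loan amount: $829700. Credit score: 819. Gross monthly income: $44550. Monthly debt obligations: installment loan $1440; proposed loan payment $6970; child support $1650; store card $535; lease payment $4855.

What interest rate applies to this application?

Credit score 819 ≥ 611; Total monthly debts = (1,440 + 6,970 + 1,650 + 535 + 4,855) = 15,450. DTI = 15,450/44,550 = 34.7% ≤ 36%
LTV: 829,700 ÷ 929,000 = 89.3%, within 97% cap
Score 819 is in the 720+ band; LTV 89.3% is in the 77.01–90% band → 4.5%.

4.5%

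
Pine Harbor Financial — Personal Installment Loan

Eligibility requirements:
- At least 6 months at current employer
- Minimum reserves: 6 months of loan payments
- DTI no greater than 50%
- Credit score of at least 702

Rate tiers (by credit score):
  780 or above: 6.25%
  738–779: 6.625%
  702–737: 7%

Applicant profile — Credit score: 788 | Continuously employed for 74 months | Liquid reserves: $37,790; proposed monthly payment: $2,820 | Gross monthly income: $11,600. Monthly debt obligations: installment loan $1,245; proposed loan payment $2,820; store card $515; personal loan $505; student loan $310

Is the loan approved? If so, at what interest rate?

Credit score 788 ≥ 702 (meets minimum)
Reserves = 37,790/2,820 = 13.4 months ≥ 6
Employment 74 ≥ 6 months
Total monthly debts = (1,245 + 2,820 + 515 + 505 + 310) = 5,395. DTI: 5,395 ÷ 11,600 = 46.5%, within the 50% cap
All requirements met. Score 788 falls in the 780 or above tier → 6.25%.

Approved at 6.25%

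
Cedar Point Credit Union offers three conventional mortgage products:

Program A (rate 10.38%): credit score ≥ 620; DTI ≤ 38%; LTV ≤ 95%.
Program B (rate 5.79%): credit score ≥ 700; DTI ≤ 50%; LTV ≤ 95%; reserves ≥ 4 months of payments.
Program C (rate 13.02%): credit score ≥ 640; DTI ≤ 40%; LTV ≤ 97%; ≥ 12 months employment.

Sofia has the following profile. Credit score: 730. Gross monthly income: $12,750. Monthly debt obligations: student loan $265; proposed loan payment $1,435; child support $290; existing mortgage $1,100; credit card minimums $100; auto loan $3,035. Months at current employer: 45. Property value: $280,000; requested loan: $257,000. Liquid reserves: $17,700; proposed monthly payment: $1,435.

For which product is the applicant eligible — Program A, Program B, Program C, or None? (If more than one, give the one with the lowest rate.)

Total debts = (265 + 1,435 + 290 + 1,100 + 100 + 3,035) = 6,225; DTI = 6,225/12,750 = 48.8%.
LTV = 257,000/280,000 = 91.8%.
Reserves = 17,700/1,435 = 12.3 months.
Program A: score 730 ≥ 620; DTI 48.8% > 38%; LTV 91.8% ≤ 95% → does not qualify.
Program B: score 730 ≥ 700; DTI 48.8% ≤ 50%; LTV 91.8% ≤ 95%; reserves 12.3 ≥ 4 mo → qualifies.
Program C: score 730 ≥ 640; DTI 48.8% > 40%; LTV 91.8% ≤ 97%; employment 45 ≥ 12 mo → does not qualify.

Program B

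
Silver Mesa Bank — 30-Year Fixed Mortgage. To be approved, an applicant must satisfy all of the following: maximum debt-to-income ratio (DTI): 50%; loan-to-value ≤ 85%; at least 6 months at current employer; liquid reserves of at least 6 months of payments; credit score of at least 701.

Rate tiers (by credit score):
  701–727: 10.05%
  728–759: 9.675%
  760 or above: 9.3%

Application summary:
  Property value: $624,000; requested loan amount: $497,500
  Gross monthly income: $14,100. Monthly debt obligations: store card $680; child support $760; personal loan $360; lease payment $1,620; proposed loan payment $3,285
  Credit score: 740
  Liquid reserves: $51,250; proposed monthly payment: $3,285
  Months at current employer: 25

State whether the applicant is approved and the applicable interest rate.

Approved at 9.675%

Credit score 740 ≥ 701 (meets minimum)
Employment 25 ≥ 6 months
Total monthly debts = (680 + 760 + 360 + 1,620 + 3,285) = 6,705. DTI = 6,705/14,100 = 47.6% ≤ 50%
LTV = 497,500/624,000 = 79.7% ≤ 85%
Liquid reserves cover 51,250/3,285 = 15.6 months — ≥ 6 required
All requirements met. Score 740 falls in the 728–759 tier → 9.675%.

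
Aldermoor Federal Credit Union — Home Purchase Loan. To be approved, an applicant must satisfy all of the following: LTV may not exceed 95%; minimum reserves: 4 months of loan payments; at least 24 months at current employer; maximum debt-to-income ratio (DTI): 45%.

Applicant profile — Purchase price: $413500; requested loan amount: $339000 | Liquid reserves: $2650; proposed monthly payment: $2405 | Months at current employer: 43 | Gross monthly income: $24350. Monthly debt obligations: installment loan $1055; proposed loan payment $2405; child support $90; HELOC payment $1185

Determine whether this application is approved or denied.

LTV: 339,000 ÷ 413,500 = 82%, within 95% cap
Liquid reserves cover 2,650/2,405 = 1.1 months — < 4 required
Employment 43 ≥ 24 months
Total monthly debts = (1,055 + 2,405 + 90 + 1,185) = 4,735. DTI: 4,735 ÷ 24,350 = 19.4%, within the 45% cap
Fails on reserves.

Denied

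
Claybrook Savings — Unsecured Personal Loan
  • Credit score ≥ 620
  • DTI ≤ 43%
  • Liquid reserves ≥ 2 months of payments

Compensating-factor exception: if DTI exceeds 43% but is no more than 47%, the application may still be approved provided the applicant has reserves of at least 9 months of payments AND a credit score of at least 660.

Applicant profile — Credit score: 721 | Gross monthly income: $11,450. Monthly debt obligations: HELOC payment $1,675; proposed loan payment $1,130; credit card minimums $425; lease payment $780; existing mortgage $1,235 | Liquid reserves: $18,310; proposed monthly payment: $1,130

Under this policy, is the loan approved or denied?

Approved

Credit score 721 ≥ 620 (meets base)
Total debts = (1,675 + 1,130 + 425 + 780 + 1,235) = 5,245. DTI = 5,245/11,450 = 45.8% > 43% — standard DTI limit exceeded.
Liquid reserves cover 18,310/1,130 = 16.2 months — ≥ 2 required
45.8% falls in the override range (43%–47%), so the compensating-factor test applies.
Override check — reserves: 16.2 mo (ok); score: 721 (ok).
Both override conditions satisfied; DTI exception granted.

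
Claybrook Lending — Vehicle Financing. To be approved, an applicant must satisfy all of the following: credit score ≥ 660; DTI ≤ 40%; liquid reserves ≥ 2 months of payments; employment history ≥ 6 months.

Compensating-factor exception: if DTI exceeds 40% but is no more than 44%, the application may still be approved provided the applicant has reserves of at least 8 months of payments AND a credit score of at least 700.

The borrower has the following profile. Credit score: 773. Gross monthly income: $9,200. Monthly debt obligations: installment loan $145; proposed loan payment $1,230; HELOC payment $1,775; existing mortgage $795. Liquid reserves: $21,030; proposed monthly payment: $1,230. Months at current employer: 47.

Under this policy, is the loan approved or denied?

Credit score 773 ≥ 660 (meets base)
Total debts = (145 + 1,230 + 1,775 + 795) = 3,945. DTI = 3,945/9,200 = 42.9% > 40% — standard DTI limit exceeded.
Liquid reserves cover 21,030/1,230 = 17.1 months — ≥ 2 required
Employment 47 ≥ 6 months
DTI 42.9% is within the 40%–44% exception band; checking compensating factors.
Reserves 17.1 ≥ 8 months; credit score 773 ≥ 700.
Both compensating conditions met → exception applies.

Approved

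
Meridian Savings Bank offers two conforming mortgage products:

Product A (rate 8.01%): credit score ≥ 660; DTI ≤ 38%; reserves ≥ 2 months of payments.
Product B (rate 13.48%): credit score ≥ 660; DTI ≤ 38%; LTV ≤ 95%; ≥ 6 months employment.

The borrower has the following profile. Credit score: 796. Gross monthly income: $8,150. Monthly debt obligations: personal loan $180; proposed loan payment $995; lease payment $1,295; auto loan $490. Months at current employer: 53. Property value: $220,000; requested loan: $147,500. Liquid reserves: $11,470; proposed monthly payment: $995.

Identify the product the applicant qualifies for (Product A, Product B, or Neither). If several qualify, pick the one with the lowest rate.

Product A

Total debts = (180 + 995 + 1,295 + 490) = 2,960; DTI = 2,960/8,150 = 36.3%.
LTV = 147,500/220,000 = 67%.
Reserves = 11,470/995 = 11.5 months.
Product A: score 796 ≥ 660; DTI 36.3% ≤ 38%; reserves 11.5 ≥ 2 mo → qualifies.
Product B: score 796 ≥ 660; DTI 36.3% ≤ 38%; LTV 67% ≤ 95%; employment 53 ≥ 6 mo → qualifies.
Qualifying: Product A, Product B. Lowest rate is 8.01% → Product A.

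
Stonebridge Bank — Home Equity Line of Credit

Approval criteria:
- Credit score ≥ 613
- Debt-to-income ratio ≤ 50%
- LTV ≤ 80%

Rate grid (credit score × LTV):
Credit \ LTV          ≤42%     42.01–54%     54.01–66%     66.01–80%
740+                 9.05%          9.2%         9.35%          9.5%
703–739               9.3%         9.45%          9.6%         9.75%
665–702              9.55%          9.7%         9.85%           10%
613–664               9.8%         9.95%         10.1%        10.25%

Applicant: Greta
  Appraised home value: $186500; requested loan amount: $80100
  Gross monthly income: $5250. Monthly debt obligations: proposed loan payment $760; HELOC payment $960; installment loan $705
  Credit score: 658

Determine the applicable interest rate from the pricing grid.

Credit score 658 ≥ 613; Total monthly debts = (760 + 960 + 705) = 2,425. Debt-to-income = 2,425/5,250 = 46.2% — meets 50% limit
Loan-to-value = 80,100/186,500 = 42.9% — pass (80% max)
Row: 658 falls in 613–664. Column: 42.9% falls in 42.01–54%. Rate = 9.95%.

9.95%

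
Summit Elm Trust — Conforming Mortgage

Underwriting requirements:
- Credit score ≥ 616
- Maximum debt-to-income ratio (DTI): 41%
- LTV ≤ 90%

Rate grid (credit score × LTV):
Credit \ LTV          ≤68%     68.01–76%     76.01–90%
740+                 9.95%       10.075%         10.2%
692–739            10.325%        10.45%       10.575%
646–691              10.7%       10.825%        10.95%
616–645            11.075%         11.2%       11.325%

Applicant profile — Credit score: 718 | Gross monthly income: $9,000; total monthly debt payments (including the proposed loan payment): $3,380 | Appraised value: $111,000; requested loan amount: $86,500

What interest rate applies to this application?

Credit score 718 ≥ 616; DTI: 3,380 ÷ 9,000 = 37.6%, within the 41% cap
LTV = 86,500/111,000 = 77.9% ≤ 90%
Credit 718 → row 692–739; LTV 77.9% → column 76.01–90%. Grid cell → 10.575%.

10.575%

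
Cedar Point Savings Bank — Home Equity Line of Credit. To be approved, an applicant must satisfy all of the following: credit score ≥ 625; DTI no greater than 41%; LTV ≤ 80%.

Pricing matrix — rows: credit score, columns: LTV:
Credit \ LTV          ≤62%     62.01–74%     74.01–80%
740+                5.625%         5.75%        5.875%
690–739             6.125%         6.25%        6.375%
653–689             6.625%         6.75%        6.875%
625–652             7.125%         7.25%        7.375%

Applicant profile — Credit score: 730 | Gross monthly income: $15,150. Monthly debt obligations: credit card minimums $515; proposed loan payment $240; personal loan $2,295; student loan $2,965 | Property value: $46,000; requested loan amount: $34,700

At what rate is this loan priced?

6.375%

Credit score 730 ≥ 625; Total monthly debts = (515 + 240 + 2,295 + 2,965) = 6,015. DTI = 6,015/15,150 = 39.7% ≤ 41%
Loan-to-value = 34,700/46,000 = 75.4% — pass (80% max)
Score 730 is in the 690–739 band; LTV 75.4% is in the 74.01–80% band → 6.375%.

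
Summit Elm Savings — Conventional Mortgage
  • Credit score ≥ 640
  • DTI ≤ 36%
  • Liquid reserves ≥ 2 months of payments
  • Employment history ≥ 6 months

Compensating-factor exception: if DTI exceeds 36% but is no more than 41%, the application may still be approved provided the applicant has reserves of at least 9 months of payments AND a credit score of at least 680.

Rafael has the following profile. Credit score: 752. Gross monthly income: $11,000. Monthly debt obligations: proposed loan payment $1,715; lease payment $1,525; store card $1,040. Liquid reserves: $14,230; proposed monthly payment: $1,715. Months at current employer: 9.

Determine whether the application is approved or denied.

Denied

Credit score 752 ≥ 640 (meets base)
Total debts = (1,715 + 1,525 + 1,040) = 4,280. DTI: 4,280 ÷ 11,000 = 38.9%, over the 36% base limit.
Liquid reserves cover 14,230/1,715 = 8.3 months — ≥ 2 required
Employment 9 ≥ 6 months
38.9% falls in the override range (36%–41%), so the compensating-factor test applies.
Override check — reserves: 8.3 mo (short of 9); score: 752 (ok).
Compensating-factor requirement not fully met.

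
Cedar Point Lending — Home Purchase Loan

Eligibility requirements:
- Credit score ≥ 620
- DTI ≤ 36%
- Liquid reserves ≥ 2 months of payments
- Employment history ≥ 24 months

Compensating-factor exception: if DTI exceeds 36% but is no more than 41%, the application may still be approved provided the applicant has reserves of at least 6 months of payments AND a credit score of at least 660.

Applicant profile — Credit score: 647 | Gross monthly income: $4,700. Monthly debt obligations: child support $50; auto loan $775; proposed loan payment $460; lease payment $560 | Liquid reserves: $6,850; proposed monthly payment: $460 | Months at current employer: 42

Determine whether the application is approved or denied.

Credit score 647 ≥ 620 (meets base)
Total debts = (50 + 775 + 460 + 560) = 1,845. DTI = 1,845/4,700 = 39.3% > 36% — standard DTI limit exceeded.
Reserves: 6,850 ÷ 460 = 14.9 months (meets 2-month minimum)
Employment 42 ≥ 24 months
DTI 39.3% is within the 36%–41% exception band; checking compensating factors.
Reserves 14.9 ≥ 6 months; credit score 647 < 660.
Override conditions not both satisfied; exception does not apply.

Denied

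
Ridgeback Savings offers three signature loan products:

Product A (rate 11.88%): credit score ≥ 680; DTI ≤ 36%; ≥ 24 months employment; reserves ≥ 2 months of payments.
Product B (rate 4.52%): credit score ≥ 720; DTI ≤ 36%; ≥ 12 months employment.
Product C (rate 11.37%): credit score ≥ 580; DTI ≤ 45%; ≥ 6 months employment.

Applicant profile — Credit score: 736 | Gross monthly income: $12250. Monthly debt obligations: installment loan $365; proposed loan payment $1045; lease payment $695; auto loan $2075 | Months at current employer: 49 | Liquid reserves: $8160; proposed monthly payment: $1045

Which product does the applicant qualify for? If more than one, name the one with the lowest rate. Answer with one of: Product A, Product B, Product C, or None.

Total debts = (365 + 1,045 + 695 + 2,075) = 4,180; DTI = 4,180/12,250 = 34.1%.
Reserves = 8,160/1,045 = 7.8 months.
Product A: score 736 ≥ 680; DTI 34.1% ≤ 36%; employment 49 ≥ 24 mo; reserves 7.8 ≥ 2 mo → qualifies.
Product B: score 736 ≥ 720; DTI 34.1% ≤ 36%; employment 49 ≥ 12 mo → qualifies.
Product C: score 736 ≥ 580; DTI 34.1% ≤ 45%; employment 49 ≥ 6 mo → qualifies.
Qualifying: Product A, Product B, Product C. Lowest rate is 4.52% → Product B.

Product B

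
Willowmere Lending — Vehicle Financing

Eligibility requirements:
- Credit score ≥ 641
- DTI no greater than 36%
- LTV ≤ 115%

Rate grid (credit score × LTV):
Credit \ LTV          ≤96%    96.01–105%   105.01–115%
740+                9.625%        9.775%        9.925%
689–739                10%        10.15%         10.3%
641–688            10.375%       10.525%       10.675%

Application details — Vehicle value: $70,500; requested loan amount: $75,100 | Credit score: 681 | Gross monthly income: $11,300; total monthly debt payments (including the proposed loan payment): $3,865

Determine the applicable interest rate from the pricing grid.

10.675%

Credit score 681 ≥ 641; DTI: 3,865 ÷ 11,300 = 34.2%, within the 36% cap
Loan-to-value = 75,100/70,500 = 106.5% — pass (115% max)
Row: 681 falls in 641–688. Column: 106.5% falls in 105.01–115%. Rate = 10.675%.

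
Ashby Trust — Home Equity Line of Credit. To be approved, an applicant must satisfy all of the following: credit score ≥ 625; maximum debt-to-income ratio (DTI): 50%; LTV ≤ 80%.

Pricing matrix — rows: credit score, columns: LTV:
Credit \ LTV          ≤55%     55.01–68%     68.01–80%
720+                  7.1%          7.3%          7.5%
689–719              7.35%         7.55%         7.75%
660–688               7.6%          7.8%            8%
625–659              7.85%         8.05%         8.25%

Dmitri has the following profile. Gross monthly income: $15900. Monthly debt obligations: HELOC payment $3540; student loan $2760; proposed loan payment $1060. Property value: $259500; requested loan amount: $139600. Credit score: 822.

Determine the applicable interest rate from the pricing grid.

7.1%

Credit score 822 ≥ 625; Total monthly debts = (3,540 + 2,760 + 1,060) = 7,360. DTI: 7,360 ÷ 15,900 = 46.3%, within the 50% cap
Loan-to-value = 139,600/259,500 = 53.8% — pass (80% max)
Row: 822 falls in 720+. Column: 53.8% falls in ≤55%. Rate = 7.1%.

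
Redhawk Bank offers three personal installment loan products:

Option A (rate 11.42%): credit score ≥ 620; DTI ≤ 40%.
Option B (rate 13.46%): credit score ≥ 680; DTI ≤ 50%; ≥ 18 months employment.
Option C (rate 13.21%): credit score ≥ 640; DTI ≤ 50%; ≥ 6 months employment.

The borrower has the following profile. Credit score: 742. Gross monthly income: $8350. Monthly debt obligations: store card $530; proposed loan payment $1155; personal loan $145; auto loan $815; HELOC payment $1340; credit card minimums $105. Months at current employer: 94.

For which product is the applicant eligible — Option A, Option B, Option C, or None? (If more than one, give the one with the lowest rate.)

Option C

Total debts = (530 + 1,155 + 145 + 815 + 1,340 + 105) = 4,090; DTI = 4,090/8,350 = 49%.
Option A: score 742 ≥ 620; DTI 49% > 40% → does not qualify.
Option B: score 742 ≥ 680; DTI 49% ≤ 50%; employment 94 ≥ 18 mo → qualifies.
Option C: score 742 ≥ 640; DTI 49% ≤ 50%; employment 94 ≥ 6 mo → qualifies.
Qualifying: Option B, Option C. Lowest rate is 13.21% → Option C.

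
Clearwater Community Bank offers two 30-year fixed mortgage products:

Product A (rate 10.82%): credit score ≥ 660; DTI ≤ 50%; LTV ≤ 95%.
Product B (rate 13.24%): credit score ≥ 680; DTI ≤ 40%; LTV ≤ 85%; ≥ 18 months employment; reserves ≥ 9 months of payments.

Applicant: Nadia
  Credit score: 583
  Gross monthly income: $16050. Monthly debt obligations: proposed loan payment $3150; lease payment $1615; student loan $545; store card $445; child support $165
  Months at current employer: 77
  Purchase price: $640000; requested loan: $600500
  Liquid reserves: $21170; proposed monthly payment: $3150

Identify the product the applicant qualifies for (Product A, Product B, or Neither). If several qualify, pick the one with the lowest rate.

Total debts = (3,150 + 1,615 + 545 + 445 + 165) = 5,920; DTI = 5,920/16,050 = 36.9%.
LTV = 600,500/640,000 = 93.8%.
Reserves = 21,170/3,150 = 6.7 months.
Product A: score 583 < 660; DTI 36.9% ≤ 50%; LTV 93.8% ≤ 95% → does not qualify.
Product B: score 583 < 680; DTI 36.9% ≤ 40%; LTV 93.8% > 85%; employment 77 ≥ 18 mo; reserves 6.7 < 9 mo → does not qualify.

Neither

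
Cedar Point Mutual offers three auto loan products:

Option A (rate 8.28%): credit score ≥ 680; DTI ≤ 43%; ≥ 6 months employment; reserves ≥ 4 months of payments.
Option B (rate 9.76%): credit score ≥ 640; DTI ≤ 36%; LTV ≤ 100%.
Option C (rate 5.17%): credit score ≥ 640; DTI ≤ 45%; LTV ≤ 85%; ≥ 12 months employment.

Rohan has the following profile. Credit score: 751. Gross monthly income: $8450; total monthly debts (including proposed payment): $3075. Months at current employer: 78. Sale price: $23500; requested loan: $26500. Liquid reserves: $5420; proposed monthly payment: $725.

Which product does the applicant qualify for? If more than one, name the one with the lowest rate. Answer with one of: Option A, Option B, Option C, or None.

Option A

DTI = 3,075/8,450 = 36.4%.
LTV = 26,500/23,500 = 112.8%.
Reserves = 5,420/725 = 7.5 months.
Option A: score 751 ≥ 680; DTI 36.4% ≤ 43%; employment 78 ≥ 6 mo; reserves 7.5 ≥ 4 mo → qualifies.
Option B: score 751 ≥ 640; DTI 36.4% > 36%; LTV 112.8% > 100% → does not qualify.
Option C: score 751 ≥ 640; DTI 36.4% ≤ 45%; LTV 112.8% > 85%; employment 78 ≥ 12 mo → does not qualify.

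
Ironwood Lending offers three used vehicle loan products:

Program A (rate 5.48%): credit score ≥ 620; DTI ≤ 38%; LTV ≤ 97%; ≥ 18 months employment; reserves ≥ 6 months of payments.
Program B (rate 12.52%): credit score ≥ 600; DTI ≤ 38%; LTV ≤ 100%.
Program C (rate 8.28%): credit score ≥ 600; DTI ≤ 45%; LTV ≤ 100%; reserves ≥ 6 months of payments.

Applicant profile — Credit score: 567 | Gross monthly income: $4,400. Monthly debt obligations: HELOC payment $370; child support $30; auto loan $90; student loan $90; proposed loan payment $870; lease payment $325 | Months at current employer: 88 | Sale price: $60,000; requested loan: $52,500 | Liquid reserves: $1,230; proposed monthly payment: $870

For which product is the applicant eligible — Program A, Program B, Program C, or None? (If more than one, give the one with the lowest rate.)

None

Total debts = (370 + 30 + 90 + 90 + 870 + 325) = 1,775; DTI = 1,775/4,400 = 40.3%.
LTV = 52,500/60,000 = 87.5%.
Reserves = 1,230/870 = 1.4 months.
Program A: score 567 < 620; DTI 40.3% > 38%; LTV 87.5% ≤ 97%; employment 88 ≥ 18 mo; reserves 1.4 < 6 mo → does not qualify.
Program B: score 567 < 600; DTI 40.3% > 38%; LTV 87.5% ≤ 100% → does not qualify.
Program C: score 567 < 600; DTI 40.3% ≤ 45%; LTV 87.5% ≤ 100%; reserves 1.4 < 6 mo → does not qualify.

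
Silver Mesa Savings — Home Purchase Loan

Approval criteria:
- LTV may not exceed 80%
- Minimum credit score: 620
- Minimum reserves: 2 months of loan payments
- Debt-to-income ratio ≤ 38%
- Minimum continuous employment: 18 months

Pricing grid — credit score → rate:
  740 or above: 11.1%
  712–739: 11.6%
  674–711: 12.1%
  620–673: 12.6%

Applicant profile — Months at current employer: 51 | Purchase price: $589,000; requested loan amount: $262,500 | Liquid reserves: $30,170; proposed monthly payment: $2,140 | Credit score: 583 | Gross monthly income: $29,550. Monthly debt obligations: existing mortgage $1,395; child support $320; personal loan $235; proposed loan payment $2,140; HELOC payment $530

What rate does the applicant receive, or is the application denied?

Denied

Credit score 583 < 620 (below minimum)
Loan-to-value = 262,500/589,000 = 44.6% — pass (80% max)
Total monthly debts = (1,395 + 320 + 235 + 2,140 + 530) = 4,620. DTI = 4,620/29,550 = 15.6% ≤ 38%
Employment 51 ≥ 18 months
Reserves: 30,170 ÷ 2,140 = 14.1 months (meets 2-month minimum)
Not all requirements met → denied.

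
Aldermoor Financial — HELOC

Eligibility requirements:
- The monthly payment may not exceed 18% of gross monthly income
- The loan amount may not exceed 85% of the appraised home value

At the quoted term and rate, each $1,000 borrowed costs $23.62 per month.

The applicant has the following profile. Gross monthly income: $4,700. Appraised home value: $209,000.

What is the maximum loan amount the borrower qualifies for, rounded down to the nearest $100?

$35,800

Payment cap: 18% × $4,700 = $846/month.
At $23.62 per $1,000, that supports 846/23.62 × 1,000 ≈ $35,817 → $35,800.
LTV cap: 85% × $209,000 = $177,650 → $177,600.
Binding constraint: payment-to-income.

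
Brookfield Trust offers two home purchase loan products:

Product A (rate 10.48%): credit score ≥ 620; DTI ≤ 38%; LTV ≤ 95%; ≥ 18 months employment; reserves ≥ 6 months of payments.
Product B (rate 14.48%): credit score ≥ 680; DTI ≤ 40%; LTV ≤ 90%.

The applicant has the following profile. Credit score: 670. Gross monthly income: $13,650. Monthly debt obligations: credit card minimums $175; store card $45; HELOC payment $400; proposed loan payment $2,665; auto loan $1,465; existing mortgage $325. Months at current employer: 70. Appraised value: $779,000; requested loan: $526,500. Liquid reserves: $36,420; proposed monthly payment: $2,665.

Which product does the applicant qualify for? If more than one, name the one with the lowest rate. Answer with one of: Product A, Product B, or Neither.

Total debts = (175 + 45 + 400 + 2,665 + 1,465 + 325) = 5,075; DTI = 5,075/13,650 = 37.2%.
LTV = 526,500/779,000 = 67.6%.
Reserves = 36,420/2,665 = 13.7 months.
Product A: score 670 ≥ 620; DTI 37.2% ≤ 38%; LTV 67.6% ≤ 95%; employment 70 ≥ 18 mo; reserves 13.7 ≥ 6 mo → qualifies.
Product B: score 670 < 680; DTI 37.2% ≤ 40%; LTV 67.6% ≤ 90% → does not qualify.

Product A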